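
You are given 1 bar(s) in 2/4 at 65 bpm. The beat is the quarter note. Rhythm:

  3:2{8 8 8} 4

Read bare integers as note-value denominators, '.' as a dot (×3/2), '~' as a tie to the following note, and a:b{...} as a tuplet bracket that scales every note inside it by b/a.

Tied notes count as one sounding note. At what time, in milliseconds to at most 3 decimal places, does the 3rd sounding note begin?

1. 0.0ms @ 0 + 307.692ms (1/3)
2. 307.692ms @ 1/3 + 307.692ms (1/3)
3. 615.385ms @ 2/3 + 307.692ms (1/3)
4. 923.077ms @ 1 + 923.077ms (1)

note 3 onset = 2/3b = 615.385ms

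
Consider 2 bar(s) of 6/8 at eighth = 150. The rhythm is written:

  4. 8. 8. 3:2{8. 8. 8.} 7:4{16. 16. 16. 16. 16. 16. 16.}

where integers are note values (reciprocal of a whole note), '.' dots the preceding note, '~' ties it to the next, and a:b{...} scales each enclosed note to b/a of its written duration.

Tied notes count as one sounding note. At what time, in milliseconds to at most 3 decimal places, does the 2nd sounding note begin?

note 2 onset = 3b = 1200.0ms

1. 0.0ms @ 0 + 1200.0ms (3)
2. 1200.0ms @ 3 + 600.0ms (3/2)
3. 1800.0ms @ 9/2 + 600.0ms (3/2)
4. 2400.0ms @ 6 + 400.0ms (1)
5. 2800.0ms @ 7 + 400.0ms (1)
6. 3200.0ms @ 8 + 400.0ms (1)
7. 3600.0ms @ 9 + 171.429ms (3/7)
8. 3771.429ms @ 66/7 + 171.429ms (3/7)
9. 3942.857ms @ 69/7 + 171.429ms (3/7)
10. 4114.286ms @ 72/7 + 171.429ms (3/7)
11. 4285.714ms @ 75/7 + 171.429ms (3/7)
12. 4457.143ms @ 78/7 + 171.429ms (3/7)
13. 4628.571ms @ 81/7 + 171.429ms (3/7)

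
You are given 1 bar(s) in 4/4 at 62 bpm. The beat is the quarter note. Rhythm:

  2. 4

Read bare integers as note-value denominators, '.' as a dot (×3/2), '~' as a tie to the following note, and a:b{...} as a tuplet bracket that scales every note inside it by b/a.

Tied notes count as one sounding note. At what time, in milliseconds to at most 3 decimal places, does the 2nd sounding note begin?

note 2 onset = 3b = 2903.226ms

1. 0.0ms @ 0 + 2903.226ms (3)
2. 2903.226ms @ 3 + 967.742ms (1)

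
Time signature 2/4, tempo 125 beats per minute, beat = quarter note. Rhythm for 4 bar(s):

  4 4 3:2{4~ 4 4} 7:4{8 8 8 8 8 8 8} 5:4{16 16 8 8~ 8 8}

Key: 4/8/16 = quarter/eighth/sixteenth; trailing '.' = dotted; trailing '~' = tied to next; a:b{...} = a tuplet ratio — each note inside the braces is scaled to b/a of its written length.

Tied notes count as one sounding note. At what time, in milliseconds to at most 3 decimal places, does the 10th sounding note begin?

1. 0.0ms @ 0 + 480.0ms (1)
2. 480.0ms @ 1 + 480.0ms (1)
3. 960.0ms @ 2 + 640.0ms (4/3)
4. 1600.0ms @ 10/3 + 320.0ms (2/3)
5. 1920.0ms @ 4 + 137.143ms (2/7)
6. 2057.143ms @ 30/7 + 137.143ms (2/7)
7. 2194.286ms @ 32/7 + 137.143ms (2/7)
8. 2331.429ms @ 34/7 + 137.143ms (2/7)
9. 2468.571ms @ 36/7 + 137.143ms (2/7)
10. 2605.714ms @ 38/7 + 137.143ms (2/7)
11. 2742.857ms @ 40/7 + 137.143ms (2/7)
12. 2880.0ms @ 6 + 96.0ms (1/5)
13. 2976.0ms @ 31/5 + 96.0ms (1/5)
14. 3072.0ms @ 32/5 + 192.0ms (2/5)
15. 3264.0ms @ 34/5 + 384.0ms (4/5)
16. 3648.0ms @ 38/5 + 192.0ms (2/5)

note 10 onset = 38/7b = 2605.714ms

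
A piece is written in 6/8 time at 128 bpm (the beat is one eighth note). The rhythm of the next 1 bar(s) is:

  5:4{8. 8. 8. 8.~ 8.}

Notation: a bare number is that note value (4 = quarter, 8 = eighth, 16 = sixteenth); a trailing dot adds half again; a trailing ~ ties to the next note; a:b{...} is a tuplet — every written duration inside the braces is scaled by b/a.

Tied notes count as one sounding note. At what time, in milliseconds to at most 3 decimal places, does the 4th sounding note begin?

note 4 onset = 18/5b = 1687.5ms

1. 0.0ms @ 0 + 562.5ms (6/5)
2. 562.5ms @ 6/5 + 562.5ms (6/5)
3. 1125.0ms @ 12/5 + 562.5ms (6/5)
4. 1687.5ms @ 18/5 + 1125.0ms (12/5)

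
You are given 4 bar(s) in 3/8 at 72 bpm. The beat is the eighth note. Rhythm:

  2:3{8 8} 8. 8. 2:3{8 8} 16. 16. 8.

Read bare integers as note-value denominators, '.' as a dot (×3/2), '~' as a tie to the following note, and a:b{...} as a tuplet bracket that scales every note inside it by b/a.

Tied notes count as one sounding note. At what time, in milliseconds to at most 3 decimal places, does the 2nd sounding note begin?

note 2 onset = 3/2b = 1250.0ms

1. 0.0ms @ 0 + 1250.0ms (3/2)
2. 1250.0ms @ 3/2 + 1250.0ms (3/2)
3. 2500.0ms @ 3 + 1250.0ms (3/2)
4. 3750.0ms @ 9/2 + 1250.0ms (3/2)
5. 5000.0ms @ 6 + 1250.0ms (3/2)
6. 6250.0ms @ 15/2 + 1250.0ms (3/2)
7. 7500.0ms @ 9 + 625.0ms (3/4)
8. 8125.0ms @ 39/4 + 625.0ms (3/4)
9. 8750.0ms @ 21/2 + 1250.0ms (3/2)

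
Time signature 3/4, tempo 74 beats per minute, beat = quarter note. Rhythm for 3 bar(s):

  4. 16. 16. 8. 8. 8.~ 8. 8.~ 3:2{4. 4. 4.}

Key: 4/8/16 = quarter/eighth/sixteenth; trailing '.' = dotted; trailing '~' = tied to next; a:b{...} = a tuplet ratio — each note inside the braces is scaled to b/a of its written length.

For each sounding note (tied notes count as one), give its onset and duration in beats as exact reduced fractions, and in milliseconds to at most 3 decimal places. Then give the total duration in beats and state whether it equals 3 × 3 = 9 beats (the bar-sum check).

1) 0.0ms=0b +1216.216ms=3/2b
2) 1216.216ms=3/2b +304.054ms=3/8b
3) 1520.27ms=15/8b +304.054ms=3/8b
4) 1824.324ms=9/4b +608.108ms=3/4b
5) 2432.432ms=3b +608.108ms=3/4b
6) 3040.541ms=15/4b +1216.216ms=3/2b
7) 4256.757ms=21/4b +1418.919ms=7/4b
8) 5675.676ms=7b +810.811ms=1b
9) 6486.486ms=8b +810.811ms=1b
Σ=9b of 9 (74bpm 3/4) — PASS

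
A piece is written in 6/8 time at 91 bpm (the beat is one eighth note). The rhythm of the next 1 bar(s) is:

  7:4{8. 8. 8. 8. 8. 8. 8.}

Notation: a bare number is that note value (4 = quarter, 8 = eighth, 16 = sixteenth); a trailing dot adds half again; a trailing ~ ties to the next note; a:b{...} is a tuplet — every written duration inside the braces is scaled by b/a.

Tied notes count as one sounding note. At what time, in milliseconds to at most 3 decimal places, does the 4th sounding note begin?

note 4 onset = 18/7b = 1695.447ms

1. 0.0ms @ 0 + 565.149ms (6/7)
2. 565.149ms @ 6/7 + 565.149ms (6/7)
3. 1130.298ms @ 12/7 + 565.149ms (6/7)
4. 1695.447ms @ 18/7 + 565.149ms (6/7)
5. 2260.597ms @ 24/7 + 565.149ms (6/7)
6. 2825.746ms @ 30/7 + 565.149ms (6/7)
7. 3390.895ms @ 36/7 + 565.149ms (6/7)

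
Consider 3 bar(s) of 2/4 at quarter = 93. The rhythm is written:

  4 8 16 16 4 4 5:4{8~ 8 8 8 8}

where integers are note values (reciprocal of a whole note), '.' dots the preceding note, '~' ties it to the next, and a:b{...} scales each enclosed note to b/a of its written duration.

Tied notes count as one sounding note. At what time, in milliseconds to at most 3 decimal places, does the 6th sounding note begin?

note 6 onset = 3b = 1935.484ms

1. 0.0ms @ 0 + 645.161ms (1)
2. 645.161ms @ 1 + 322.581ms (1/2)
3. 967.742ms @ 3/2 + 161.29ms (1/4)
4. 1129.032ms @ 7/4 + 161.29ms (1/4)
5. 1290.323ms @ 2 + 645.161ms (1)
6. 1935.484ms @ 3 + 645.161ms (1)
7. 2580.645ms @ 4 + 516.129ms (4/5)
8. 3096.774ms @ 24/5 + 258.065ms (2/5)
9. 3354.839ms @ 26/5 + 258.065ms (2/5)
10. 3612.903ms @ 28/5 + 258.065ms (2/5)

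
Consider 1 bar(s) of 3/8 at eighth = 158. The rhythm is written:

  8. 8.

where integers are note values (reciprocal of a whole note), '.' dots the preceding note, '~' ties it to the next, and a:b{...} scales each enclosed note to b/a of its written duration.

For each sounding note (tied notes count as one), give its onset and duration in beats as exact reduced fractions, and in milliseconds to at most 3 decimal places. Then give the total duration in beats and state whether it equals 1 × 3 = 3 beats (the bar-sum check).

1) 0.0ms=0b +569.62ms=3/2b
2) 569.62ms=3/2b +569.62ms=3/2b
Σ=3b of 3 (158bpm 3/8) — PASS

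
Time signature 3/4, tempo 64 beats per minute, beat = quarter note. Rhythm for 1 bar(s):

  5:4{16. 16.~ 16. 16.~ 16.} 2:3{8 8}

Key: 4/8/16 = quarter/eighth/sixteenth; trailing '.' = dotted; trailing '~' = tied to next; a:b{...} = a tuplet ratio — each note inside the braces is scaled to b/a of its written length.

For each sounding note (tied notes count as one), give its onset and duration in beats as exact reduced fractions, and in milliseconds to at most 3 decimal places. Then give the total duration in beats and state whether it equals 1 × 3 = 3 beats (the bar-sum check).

1) 0.0ms=0b +281.25ms=3/10b
2) 281.25ms=3/10b +562.5ms=3/5b
3) 843.75ms=9/10b +562.5ms=3/5b
4) 1406.25ms=3/2b +703.125ms=3/4b
5) 2109.375ms=9/4b +703.125ms=3/4b
Σ=3b of 3 (64bpm 3/4) — PASS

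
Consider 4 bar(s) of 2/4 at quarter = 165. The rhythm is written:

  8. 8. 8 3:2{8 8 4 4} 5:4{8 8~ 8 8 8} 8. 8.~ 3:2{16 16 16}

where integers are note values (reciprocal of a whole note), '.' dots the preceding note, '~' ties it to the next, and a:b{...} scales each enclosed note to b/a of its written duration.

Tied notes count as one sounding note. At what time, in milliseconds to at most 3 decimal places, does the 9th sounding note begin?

note 9 onset = 22/5b = 1600.0ms

1. 0.0ms @ 0 + 272.727ms (3/4)
2. 272.727ms @ 3/4 + 272.727ms (3/4)
3. 545.455ms @ 3/2 + 181.818ms (1/2)
4. 727.273ms @ 2 + 121.212ms (1/3)
5. 848.485ms @ 7/3 + 121.212ms (1/3)
6. 969.697ms @ 8/3 + 242.424ms (2/3)
7. 1212.121ms @ 10/3 + 242.424ms (2/3)
8. 1454.545ms @ 4 + 145.455ms (2/5)
9. 1600.0ms @ 22/5 + 290.909ms (4/5)
10. 1890.909ms @ 26/5 + 145.455ms (2/5)
11. 2036.364ms @ 28/5 + 145.455ms (2/5)
12. 2181.818ms @ 6 + 272.727ms (3/4)
13. 2454.545ms @ 27/4 + 333.333ms (11/12)
14. 2787.879ms @ 23/3 + 60.606ms (1/6)
15. 2848.485ms @ 47/6 + 60.606ms (1/6)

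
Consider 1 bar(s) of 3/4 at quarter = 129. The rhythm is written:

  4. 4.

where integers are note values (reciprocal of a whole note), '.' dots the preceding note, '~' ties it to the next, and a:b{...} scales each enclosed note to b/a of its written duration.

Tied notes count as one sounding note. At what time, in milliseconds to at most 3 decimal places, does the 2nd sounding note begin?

note 2 onset = 3/2b = 697.674ms

1. 0.0ms @ 0 + 697.674ms (3/2)
2. 697.674ms @ 3/2 + 697.674ms (3/2)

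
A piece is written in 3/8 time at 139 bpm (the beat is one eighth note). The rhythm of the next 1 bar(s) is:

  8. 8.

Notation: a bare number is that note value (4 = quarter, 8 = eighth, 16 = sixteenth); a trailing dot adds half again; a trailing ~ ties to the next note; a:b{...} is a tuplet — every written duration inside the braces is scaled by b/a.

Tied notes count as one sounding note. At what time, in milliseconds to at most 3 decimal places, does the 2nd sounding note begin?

note 2 onset = 3/2b = 647.482ms

1. 0.0ms @ 0 + 647.482ms (3/2)
2. 647.482ms @ 3/2 + 647.482ms (3/2)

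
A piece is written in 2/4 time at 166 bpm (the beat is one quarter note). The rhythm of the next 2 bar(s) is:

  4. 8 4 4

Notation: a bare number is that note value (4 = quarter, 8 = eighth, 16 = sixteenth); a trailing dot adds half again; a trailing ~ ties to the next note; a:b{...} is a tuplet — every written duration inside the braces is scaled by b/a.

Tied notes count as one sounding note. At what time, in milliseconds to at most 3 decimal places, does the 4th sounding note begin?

1. 0.0ms @ 0 + 542.169ms (3/2)
2. 542.169ms @ 3/2 + 180.723ms (1/2)
3. 722.892ms @ 2 + 361.446ms (1)
4. 1084.337ms @ 3 + 361.446ms (1)

note 4 onset = 3b = 1084.337ms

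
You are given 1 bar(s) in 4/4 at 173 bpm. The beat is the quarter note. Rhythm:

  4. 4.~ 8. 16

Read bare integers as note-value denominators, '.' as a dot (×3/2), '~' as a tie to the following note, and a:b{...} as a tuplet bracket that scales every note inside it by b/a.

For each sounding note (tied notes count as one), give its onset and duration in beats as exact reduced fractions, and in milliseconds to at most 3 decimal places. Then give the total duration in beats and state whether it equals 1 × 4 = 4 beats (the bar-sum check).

1) 0.0ms=0b +520.231ms=3/2b
2) 520.231ms=3/2b +780.347ms=9/4b
3) 1300.578ms=15/4b +86.705ms=1/4b
Σ=4b of 4 (173bpm 4/4) — PASS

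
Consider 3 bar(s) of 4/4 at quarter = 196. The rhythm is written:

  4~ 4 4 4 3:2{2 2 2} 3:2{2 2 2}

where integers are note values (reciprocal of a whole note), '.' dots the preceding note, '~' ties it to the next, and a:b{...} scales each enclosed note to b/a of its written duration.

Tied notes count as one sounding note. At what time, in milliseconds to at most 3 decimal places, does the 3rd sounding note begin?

1. 0.0ms @ 0 + 612.245ms (2)
2. 612.245ms @ 2 + 306.122ms (1)
3. 918.367ms @ 3 + 306.122ms (1)
4. 1224.49ms @ 4 + 408.163ms (4/3)
5. 1632.653ms @ 16/3 + 408.163ms (4/3)
6. 2040.816ms @ 20/3 + 408.163ms (4/3)
7. 2448.98ms @ 8 + 408.163ms (4/3)
8. 2857.143ms @ 28/3 + 408.163ms (4/3)
9. 3265.306ms @ 32/3 + 408.163ms (4/3)

note 3 onset = 3b = 918.367ms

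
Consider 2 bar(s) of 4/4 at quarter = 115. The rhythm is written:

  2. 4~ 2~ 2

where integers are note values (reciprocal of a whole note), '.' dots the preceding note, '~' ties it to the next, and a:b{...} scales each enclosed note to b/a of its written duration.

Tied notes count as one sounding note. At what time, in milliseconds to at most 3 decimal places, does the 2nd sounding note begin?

note 2 onset = 3b = 1565.217ms

1. 0.0ms @ 0 + 1565.217ms (3)
2. 1565.217ms @ 3 + 2608.696ms (5)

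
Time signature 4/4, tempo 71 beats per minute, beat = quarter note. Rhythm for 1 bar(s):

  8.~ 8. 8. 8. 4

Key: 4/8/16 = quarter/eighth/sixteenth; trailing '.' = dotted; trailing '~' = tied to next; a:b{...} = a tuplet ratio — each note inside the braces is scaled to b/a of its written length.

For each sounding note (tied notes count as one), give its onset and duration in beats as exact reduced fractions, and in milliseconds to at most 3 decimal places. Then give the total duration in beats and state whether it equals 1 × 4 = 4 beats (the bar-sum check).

1) 0.0ms=0b +1267.606ms=3/2b
2) 1267.606ms=3/2b +633.803ms=3/4b
3) 1901.408ms=9/4b +633.803ms=3/4b
4) 2535.211ms=3b +845.07ms=1b
Σ=4b of 4 (71bpm 4/4) — PASS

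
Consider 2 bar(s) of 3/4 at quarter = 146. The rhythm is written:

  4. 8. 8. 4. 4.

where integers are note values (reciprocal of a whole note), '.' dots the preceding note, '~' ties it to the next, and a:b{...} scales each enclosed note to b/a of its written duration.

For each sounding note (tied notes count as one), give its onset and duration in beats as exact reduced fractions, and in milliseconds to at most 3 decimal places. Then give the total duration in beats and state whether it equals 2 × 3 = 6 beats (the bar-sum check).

1) 0.0ms=0b +616.438ms=3/2b
2) 616.438ms=3/2b +308.219ms=3/4b
3) 924.658ms=9/4b +308.219ms=3/4b
4) 1232.877ms=3b +616.438ms=3/2b
5) 1849.315ms=9/2b +616.438ms=3/2b
Σ=6b of 6 (146bpm 3/4) — PASS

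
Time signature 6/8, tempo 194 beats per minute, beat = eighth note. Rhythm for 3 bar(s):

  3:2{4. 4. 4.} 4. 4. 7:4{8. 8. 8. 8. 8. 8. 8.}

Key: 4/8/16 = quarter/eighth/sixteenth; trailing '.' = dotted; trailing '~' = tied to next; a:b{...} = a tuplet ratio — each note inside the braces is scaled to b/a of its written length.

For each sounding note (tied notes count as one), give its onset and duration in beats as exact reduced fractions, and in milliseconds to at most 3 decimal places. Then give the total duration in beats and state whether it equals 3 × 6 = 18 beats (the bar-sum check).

1) 0.0ms=0b +618.557ms=2b
2) 618.557ms=2b +618.557ms=2b
3) 1237.113ms=4b +618.557ms=2b
4) 1855.67ms=6b +927.835ms=3b
5) 2783.505ms=9b +927.835ms=3b
6) 3711.34ms=12b +265.096ms=6/7b
7) 3976.436ms=90/7b +265.096ms=6/7b
8) 4241.532ms=96/7b +265.096ms=6/7b
9) 4506.627ms=102/7b +265.096ms=6/7b
10) 4771.723ms=108/7b +265.096ms=6/7b
11) 5036.819ms=114/7b +265.096ms=6/7b
12) 5301.915ms=120/7b +265.096ms=6/7b
Σ=18b of 18 (194bpm 6/8) — PASS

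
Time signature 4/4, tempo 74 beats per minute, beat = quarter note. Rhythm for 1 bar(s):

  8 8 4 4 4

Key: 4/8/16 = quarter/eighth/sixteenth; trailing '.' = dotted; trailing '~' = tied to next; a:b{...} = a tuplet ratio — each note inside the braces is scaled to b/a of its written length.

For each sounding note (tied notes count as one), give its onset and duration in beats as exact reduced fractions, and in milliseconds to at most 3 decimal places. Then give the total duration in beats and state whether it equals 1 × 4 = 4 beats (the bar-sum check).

1) 0.0ms=0b +405.405ms=1/2b
2) 405.405ms=1/2b +405.405ms=1/2b
3) 810.811ms=1b +810.811ms=1b
4) 1621.622ms=2b +810.811ms=1b
5) 2432.432ms=3b +810.811ms=1b
Σ=4b of 4 (74bpm 4/4) — PASS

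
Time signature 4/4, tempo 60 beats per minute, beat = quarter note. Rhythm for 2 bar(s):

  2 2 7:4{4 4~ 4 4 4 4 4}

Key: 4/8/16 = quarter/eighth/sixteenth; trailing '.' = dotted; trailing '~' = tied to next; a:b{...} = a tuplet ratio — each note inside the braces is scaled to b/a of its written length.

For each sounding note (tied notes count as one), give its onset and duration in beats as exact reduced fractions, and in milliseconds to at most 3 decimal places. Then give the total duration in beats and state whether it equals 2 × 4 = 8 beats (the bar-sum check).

1) 0.0ms=0b +2000.0ms=2b
2) 2000.0ms=2b +2000.0ms=2b
3) 4000.0ms=4b +571.429ms=4/7b
4) 4571.429ms=32/7b +1142.857ms=8/7b
5) 5714.286ms=40/7b +571.429ms=4/7b
6) 6285.714ms=44/7b +571.429ms=4/7b
7) 6857.143ms=48/7b +571.429ms=4/7b
8) 7428.571ms=52/7b +571.429ms=4/7b
Σ=8b of 8 (60bpm 4/4) — PASS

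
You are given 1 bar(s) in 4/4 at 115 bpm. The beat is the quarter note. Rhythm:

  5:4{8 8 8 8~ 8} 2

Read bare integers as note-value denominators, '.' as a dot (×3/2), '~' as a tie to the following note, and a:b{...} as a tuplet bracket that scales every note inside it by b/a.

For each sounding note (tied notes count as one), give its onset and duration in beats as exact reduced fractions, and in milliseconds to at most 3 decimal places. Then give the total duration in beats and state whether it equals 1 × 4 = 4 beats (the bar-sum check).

1) 0.0ms=0b +208.696ms=2/5b
2) 208.696ms=2/5b +208.696ms=2/5b
3) 417.391ms=4/5b +208.696ms=2/5b
4) 626.087ms=6/5b +417.391ms=4/5b
5) 1043.478ms=2b +1043.478ms=2b
Σ=4b of 4 (115bpm 4/4) — PASS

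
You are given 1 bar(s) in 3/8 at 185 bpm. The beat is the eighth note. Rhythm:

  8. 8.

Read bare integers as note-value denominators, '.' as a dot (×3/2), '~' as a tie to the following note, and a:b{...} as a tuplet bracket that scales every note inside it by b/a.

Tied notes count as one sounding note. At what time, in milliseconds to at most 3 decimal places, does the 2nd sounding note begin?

1. 0.0ms @ 0 + 486.486ms (3/2)
2. 486.486ms @ 3/2 + 486.486ms (3/2)

note 2 onset = 3/2b = 486.486ms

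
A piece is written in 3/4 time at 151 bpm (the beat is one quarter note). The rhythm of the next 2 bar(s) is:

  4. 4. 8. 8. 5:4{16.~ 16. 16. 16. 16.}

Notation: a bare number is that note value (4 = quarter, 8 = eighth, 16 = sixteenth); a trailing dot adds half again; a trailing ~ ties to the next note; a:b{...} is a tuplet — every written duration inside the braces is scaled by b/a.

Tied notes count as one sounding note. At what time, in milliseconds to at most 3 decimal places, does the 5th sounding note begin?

note 5 onset = 9/2b = 1788.079ms

1. 0.0ms @ 0 + 596.026ms (3/2)
2. 596.026ms @ 3/2 + 596.026ms (3/2)
3. 1192.053ms @ 3 + 298.013ms (3/4)
4. 1490.066ms @ 15/4 + 298.013ms (3/4)
5. 1788.079ms @ 9/2 + 238.411ms (3/5)
6. 2026.49ms @ 51/10 + 119.205ms (3/10)
7. 2145.695ms @ 27/5 + 119.205ms (3/10)
8. 2264.901ms @ 57/10 + 119.205ms (3/10)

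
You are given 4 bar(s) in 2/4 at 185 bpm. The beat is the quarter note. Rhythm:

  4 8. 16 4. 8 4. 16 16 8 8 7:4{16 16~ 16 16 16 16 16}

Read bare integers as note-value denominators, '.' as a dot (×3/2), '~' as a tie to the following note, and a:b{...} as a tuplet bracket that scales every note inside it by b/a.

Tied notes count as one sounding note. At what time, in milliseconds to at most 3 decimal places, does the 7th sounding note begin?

1. 0.0ms @ 0 + 324.324ms (1)
2. 324.324ms @ 1 + 243.243ms (3/4)
3. 567.568ms @ 7/4 + 81.081ms (1/4)
4. 648.649ms @ 2 + 486.486ms (3/2)
5. 1135.135ms @ 7/2 + 162.162ms (1/2)
6. 1297.297ms @ 4 + 486.486ms (3/2)
7. 1783.784ms @ 11/2 + 81.081ms (1/4)
8. 1864.865ms @ 23/4 + 81.081ms (1/4)
9. 1945.946ms @ 6 + 162.162ms (1/2)
10. 2108.108ms @ 13/2 + 162.162ms (1/2)
11. 2270.27ms @ 7 + 46.332ms (1/7)
12. 2316.602ms @ 50/7 + 92.664ms (2/7)
13. 2409.266ms @ 52/7 + 46.332ms (1/7)
14. 2455.598ms @ 53/7 + 46.332ms (1/7)
15. 2501.931ms @ 54/7 + 46.332ms (1/7)
16. 2548.263ms @ 55/7 + 46.332ms (1/7)

note 7 onset = 11/2b = 1783.784ms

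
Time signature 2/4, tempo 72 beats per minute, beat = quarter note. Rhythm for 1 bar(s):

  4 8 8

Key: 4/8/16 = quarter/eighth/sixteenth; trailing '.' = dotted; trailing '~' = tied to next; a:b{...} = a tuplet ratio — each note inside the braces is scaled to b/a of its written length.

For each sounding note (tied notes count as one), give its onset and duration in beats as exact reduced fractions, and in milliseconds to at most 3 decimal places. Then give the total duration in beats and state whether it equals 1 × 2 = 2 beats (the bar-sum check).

1) 0.0ms=0b +833.333ms=1b
2) 833.333ms=1b +416.667ms=1/2b
3) 1250.0ms=3/2b +416.667ms=1/2b
Σ=2b of 2 (72bpm 2/4) — PASS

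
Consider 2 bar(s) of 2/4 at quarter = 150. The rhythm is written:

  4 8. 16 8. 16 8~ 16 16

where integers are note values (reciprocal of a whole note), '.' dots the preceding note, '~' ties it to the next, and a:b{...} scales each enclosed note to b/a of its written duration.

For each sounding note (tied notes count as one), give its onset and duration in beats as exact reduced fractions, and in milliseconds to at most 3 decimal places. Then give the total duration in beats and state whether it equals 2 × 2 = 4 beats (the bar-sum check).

1) 0.0ms=0b +400.0ms=1b
2) 400.0ms=1b +300.0ms=3/4b
3) 700.0ms=7/4b +100.0ms=1/4b
4) 800.0ms=2b +300.0ms=3/4b
5) 1100.0ms=11/4b +100.0ms=1/4b
6) 1200.0ms=3b +300.0ms=3/4b
7) 1500.0ms=15/4b +100.0ms=1/4b
Σ=4b of 4 (150bpm 2/4) — PASS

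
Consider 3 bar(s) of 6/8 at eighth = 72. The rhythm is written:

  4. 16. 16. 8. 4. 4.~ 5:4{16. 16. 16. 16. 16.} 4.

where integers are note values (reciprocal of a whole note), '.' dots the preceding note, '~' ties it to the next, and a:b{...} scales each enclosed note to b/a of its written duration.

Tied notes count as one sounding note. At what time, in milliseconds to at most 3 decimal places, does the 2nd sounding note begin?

1. 0.0ms @ 0 + 2500.0ms (3)
2. 2500.0ms @ 3 + 625.0ms (3/4)
3. 3125.0ms @ 15/4 + 625.0ms (3/4)
4. 3750.0ms @ 9/2 + 1250.0ms (3/2)
5. 5000.0ms @ 6 + 2500.0ms (3)
6. 7500.0ms @ 9 + 3000.0ms (18/5)
7. 10500.0ms @ 63/5 + 500.0ms (3/5)
8. 11000.0ms @ 66/5 + 500.0ms (3/5)
9. 11500.0ms @ 69/5 + 500.0ms (3/5)
10. 12000.0ms @ 72/5 + 500.0ms (3/5)
11. 12500.0ms @ 15 + 2500.0ms (3)

note 2 onset = 3b = 2500.0ms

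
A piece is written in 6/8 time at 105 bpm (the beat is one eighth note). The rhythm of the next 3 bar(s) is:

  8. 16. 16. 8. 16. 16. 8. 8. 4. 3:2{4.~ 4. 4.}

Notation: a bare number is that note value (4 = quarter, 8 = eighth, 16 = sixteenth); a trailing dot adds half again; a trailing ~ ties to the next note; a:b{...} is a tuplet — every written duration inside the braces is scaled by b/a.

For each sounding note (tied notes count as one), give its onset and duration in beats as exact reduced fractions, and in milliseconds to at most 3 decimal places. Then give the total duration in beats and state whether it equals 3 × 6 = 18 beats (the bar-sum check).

1) 0.0ms=0b +857.143ms=3/2b
2) 857.143ms=3/2b +428.571ms=3/4b
3) 1285.714ms=9/4b +428.571ms=3/4b
4) 1714.286ms=3b +857.143ms=3/2b
5) 2571.429ms=9/2b +428.571ms=3/4b
6) 3000.0ms=21/4b +428.571ms=3/4b
7) 3428.571ms=6b +857.143ms=3/2b
8) 4285.714ms=15/2b +857.143ms=3/2b
9) 5142.857ms=9b +1714.286ms=3b
10) 6857.143ms=12b +2285.714ms=4b
11) 9142.857ms=16b +1142.857ms=2b
Σ=18b of 18 (105bpm 6/8) — PASS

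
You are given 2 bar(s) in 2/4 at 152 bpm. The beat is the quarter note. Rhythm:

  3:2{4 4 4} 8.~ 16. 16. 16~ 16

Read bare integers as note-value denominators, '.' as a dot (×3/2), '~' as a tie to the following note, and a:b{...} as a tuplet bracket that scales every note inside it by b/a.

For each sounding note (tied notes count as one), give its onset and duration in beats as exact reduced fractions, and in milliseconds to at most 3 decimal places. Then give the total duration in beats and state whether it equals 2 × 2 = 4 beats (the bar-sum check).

1) 0.0ms=0b +263.158ms=2/3b
2) 263.158ms=2/3b +263.158ms=2/3b
3) 526.316ms=4/3b +263.158ms=2/3b
4) 789.474ms=2b +444.079ms=9/8b
5) 1233.553ms=25/8b +148.026ms=3/8b
6) 1381.579ms=7/2b +197.368ms=1/2b
Σ=4b of 4 (152bpm 2/4) — PASS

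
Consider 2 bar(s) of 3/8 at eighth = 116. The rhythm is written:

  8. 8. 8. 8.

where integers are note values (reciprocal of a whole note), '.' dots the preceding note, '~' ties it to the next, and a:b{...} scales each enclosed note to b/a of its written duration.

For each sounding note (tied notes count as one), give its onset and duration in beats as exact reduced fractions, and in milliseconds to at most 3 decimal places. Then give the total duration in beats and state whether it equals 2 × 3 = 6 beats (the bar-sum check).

1) 0.0ms=0b +775.862ms=3/2b
2) 775.862ms=3/2b +775.862ms=3/2b
3) 1551.724ms=3b +775.862ms=3/2b
4) 2327.586ms=9/2b +775.862ms=3/2b
Σ=6b of 6 (116bpm 3/8) — PASS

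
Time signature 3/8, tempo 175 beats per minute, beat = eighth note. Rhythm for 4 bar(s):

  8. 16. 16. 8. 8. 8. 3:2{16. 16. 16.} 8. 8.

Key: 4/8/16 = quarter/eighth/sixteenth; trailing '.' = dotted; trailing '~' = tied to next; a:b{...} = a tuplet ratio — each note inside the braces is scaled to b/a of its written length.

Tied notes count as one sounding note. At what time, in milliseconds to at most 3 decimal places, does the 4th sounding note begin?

note 4 onset = 3b = 1028.571ms

1. 0.0ms @ 0 + 514.286ms (3/2)
2. 514.286ms @ 3/2 + 257.143ms (3/4)
3. 771.429ms @ 9/4 + 257.143ms (3/4)
4. 1028.571ms @ 3 + 514.286ms (3/2)
5. 1542.857ms @ 9/2 + 514.286ms (3/2)
6. 2057.143ms @ 6 + 514.286ms (3/2)
7. 2571.429ms @ 15/2 + 171.429ms (1/2)
8. 2742.857ms @ 8 + 171.429ms (1/2)
9. 2914.286ms @ 17/2 + 171.429ms (1/2)
10. 3085.714ms @ 9 + 514.286ms (3/2)
11. 3600.0ms @ 21/2 + 514.286ms (3/2)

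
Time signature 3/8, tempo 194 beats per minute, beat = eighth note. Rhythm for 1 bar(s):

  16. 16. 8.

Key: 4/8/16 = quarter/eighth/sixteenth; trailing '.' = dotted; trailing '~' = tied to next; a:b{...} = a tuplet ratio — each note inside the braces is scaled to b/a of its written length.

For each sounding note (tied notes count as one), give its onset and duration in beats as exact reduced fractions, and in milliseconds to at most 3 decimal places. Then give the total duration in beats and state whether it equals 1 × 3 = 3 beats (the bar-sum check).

1) 0.0ms=0b +231.959ms=3/4b
2) 231.959ms=3/4b +231.959ms=3/4b
3) 463.918ms=3/2b +463.918ms=3/2b
Σ=3b of 3 (194bpm 3/8) — PASS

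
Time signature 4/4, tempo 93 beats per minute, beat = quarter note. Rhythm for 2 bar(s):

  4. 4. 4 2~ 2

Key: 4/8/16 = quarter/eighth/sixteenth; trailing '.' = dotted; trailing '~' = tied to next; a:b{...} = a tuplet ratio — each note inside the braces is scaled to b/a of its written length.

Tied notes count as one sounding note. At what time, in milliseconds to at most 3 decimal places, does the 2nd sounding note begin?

note 2 onset = 3/2b = 967.742ms

1. 0.0ms @ 0 + 967.742ms (3/2)
2. 967.742ms @ 3/2 + 967.742ms (3/2)
3. 1935.484ms @ 3 + 645.161ms (1)
4. 2580.645ms @ 4 + 2580.645ms (4)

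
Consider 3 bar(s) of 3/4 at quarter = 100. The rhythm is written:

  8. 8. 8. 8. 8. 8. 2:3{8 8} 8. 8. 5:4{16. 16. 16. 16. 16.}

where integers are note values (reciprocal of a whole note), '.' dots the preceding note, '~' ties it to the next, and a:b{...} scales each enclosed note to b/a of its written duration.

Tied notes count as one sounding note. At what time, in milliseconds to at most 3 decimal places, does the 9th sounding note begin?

note 9 onset = 6b = 3600.0ms

1. 0.0ms @ 0 + 450.0ms (3/4)
2. 450.0ms @ 3/4 + 450.0ms (3/4)
3. 900.0ms @ 3/2 + 450.0ms (3/4)
4. 1350.0ms @ 9/4 + 450.0ms (3/4)
5. 1800.0ms @ 3 + 450.0ms (3/4)
6. 2250.0ms @ 15/4 + 450.0ms (3/4)
7. 2700.0ms @ 9/2 + 450.0ms (3/4)
8. 3150.0ms @ 21/4 + 450.0ms (3/4)
9. 3600.0ms @ 6 + 450.0ms (3/4)
10. 4050.0ms @ 27/4 + 450.0ms (3/4)
11. 4500.0ms @ 15/2 + 180.0ms (3/10)
12. 4680.0ms @ 39/5 + 180.0ms (3/10)
13. 4860.0ms @ 81/10 + 180.0ms (3/10)
14. 5040.0ms @ 42/5 + 180.0ms (3/10)
15. 5220.0ms @ 87/10 + 180.0ms (3/10)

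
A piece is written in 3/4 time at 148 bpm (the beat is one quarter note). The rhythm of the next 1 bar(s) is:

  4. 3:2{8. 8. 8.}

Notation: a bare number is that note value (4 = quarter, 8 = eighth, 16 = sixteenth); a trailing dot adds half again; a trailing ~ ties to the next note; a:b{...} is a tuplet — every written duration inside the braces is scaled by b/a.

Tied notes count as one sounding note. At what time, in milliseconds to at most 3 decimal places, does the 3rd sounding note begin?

note 3 onset = 2b = 810.811ms

1. 0.0ms @ 0 + 608.108ms (3/2)
2. 608.108ms @ 3/2 + 202.703ms (1/2)
3. 810.811ms @ 2 + 202.703ms (1/2)
4. 1013.514ms @ 5/2 + 202.703ms (1/2)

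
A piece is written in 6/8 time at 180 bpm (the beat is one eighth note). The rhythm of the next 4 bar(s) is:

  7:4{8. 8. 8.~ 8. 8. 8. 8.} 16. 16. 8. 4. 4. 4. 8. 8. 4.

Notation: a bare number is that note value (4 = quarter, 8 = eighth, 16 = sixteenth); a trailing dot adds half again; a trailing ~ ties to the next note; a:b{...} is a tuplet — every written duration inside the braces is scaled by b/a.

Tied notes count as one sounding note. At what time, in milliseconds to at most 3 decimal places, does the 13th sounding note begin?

note 13 onset = 18b = 6000.0ms

1. 0.0ms @ 0 + 285.714ms (6/7)
2. 285.714ms @ 6/7 + 285.714ms (6/7)
3. 571.429ms @ 12/7 + 571.429ms (12/7)
4. 1142.857ms @ 24/7 + 285.714ms (6/7)
5. 1428.571ms @ 30/7 + 285.714ms (6/7)
6. 1714.286ms @ 36/7 + 285.714ms (6/7)
7. 2000.0ms @ 6 + 250.0ms (3/4)
8. 2250.0ms @ 27/4 + 250.0ms (3/4)
9. 2500.0ms @ 15/2 + 500.0ms (3/2)
10. 3000.0ms @ 9 + 1000.0ms (3)
11. 4000.0ms @ 12 + 1000.0ms (3)
12. 5000.0ms @ 15 + 1000.0ms (3)
13. 6000.0ms @ 18 + 500.0ms (3/2)
14. 6500.0ms @ 39/2 + 500.0ms (3/2)
15. 7000.0ms @ 21 + 1000.0ms (3)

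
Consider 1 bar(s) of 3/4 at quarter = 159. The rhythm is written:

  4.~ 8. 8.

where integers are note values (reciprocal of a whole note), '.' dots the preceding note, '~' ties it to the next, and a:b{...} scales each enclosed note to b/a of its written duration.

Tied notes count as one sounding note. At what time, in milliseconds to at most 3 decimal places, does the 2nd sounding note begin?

note 2 onset = 9/4b = 849.057ms

1. 0.0ms @ 0 + 849.057ms (9/4)
2. 849.057ms @ 9/4 + 283.019ms (3/4)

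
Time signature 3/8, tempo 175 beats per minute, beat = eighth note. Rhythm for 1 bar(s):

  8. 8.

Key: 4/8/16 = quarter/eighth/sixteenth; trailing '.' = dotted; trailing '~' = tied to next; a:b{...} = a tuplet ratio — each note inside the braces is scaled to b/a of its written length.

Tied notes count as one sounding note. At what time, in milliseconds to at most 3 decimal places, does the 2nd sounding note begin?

note 2 onset = 3/2b = 514.286ms

1. 0.0ms @ 0 + 514.286ms (3/2)
2. 514.286ms @ 3/2 + 514.286ms (3/2)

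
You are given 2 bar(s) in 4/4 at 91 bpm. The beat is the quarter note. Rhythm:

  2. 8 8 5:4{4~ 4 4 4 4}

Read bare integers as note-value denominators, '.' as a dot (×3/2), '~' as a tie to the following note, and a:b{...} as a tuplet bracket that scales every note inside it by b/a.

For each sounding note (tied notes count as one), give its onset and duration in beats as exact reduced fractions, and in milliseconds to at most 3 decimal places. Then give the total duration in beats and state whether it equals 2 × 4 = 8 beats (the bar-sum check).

1) 0.0ms=0b +1978.022ms=3b
2) 1978.022ms=3b +329.67ms=1/2b
3) 2307.692ms=7/2b +329.67ms=1/2b
4) 2637.363ms=4b +1054.945ms=8/5b
5) 3692.308ms=28/5b +527.473ms=4/5b
6) 4219.78ms=32/5b +527.473ms=4/5b
7) 4747.253ms=36/5b +527.473ms=4/5b
Σ=8b of 8 (91bpm 4/4) — PASS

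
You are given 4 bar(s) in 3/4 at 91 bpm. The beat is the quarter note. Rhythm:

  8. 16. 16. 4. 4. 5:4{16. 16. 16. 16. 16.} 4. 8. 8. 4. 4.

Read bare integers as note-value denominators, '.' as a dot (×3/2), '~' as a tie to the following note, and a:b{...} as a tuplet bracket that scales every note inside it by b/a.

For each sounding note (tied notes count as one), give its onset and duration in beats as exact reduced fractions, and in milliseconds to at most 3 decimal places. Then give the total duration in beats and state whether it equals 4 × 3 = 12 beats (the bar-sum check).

1) 0.0ms=0b +494.505ms=3/4b
2) 494.505ms=3/4b +247.253ms=3/8b
3) 741.758ms=9/8b +247.253ms=3/8b
4) 989.011ms=3/2b +989.011ms=3/2b
5) 1978.022ms=3b +989.011ms=3/2b
6) 2967.033ms=9/2b +197.802ms=3/10b
7) 3164.835ms=24/5b +197.802ms=3/10b
8) 3362.637ms=51/10b +197.802ms=3/10b
9) 3560.44ms=27/5b +197.802ms=3/10b
10) 3758.242ms=57/10b +197.802ms=3/10b
11) 3956.044ms=6b +989.011ms=3/2b
12) 4945.055ms=15/2b +494.505ms=3/4b
13) 5439.56ms=33/4b +494.505ms=3/4b
14) 5934.066ms=9b +989.011ms=3/2b
15) 6923.077ms=21/2b +989.011ms=3/2b
Σ=12b of 12 (91bpm 3/4) — PASS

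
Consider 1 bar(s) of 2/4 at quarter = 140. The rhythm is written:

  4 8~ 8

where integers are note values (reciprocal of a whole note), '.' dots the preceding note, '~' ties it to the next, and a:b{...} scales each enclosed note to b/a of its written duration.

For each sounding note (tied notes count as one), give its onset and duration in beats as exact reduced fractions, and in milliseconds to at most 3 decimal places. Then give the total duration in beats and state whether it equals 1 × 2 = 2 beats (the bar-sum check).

1) 0.0ms=0b +428.571ms=1b
2) 428.571ms=1b +428.571ms=1b
Σ=2b of 2 (140bpm 2/4) — PASS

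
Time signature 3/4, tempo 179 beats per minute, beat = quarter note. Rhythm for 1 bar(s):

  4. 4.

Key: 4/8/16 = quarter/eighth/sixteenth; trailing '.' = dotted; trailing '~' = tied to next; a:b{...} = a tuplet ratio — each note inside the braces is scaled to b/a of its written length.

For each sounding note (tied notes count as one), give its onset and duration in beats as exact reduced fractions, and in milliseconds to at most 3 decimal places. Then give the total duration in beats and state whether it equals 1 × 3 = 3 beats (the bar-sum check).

1) 0.0ms=0b +502.793ms=3/2b
2) 502.793ms=3/2b +502.793ms=3/2b
Σ=3b of 3 (179bpm 3/4) — PASS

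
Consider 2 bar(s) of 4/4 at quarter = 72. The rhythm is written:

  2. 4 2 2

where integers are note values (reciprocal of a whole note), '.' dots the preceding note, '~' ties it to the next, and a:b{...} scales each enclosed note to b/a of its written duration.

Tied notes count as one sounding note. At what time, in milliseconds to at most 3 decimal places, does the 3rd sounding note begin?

1. 0.0ms @ 0 + 2500.0ms (3)
2. 2500.0ms @ 3 + 833.333ms (1)
3. 3333.333ms @ 4 + 1666.667ms (2)
4. 5000.0ms @ 6 + 1666.667ms (2)

note 3 onset = 4b = 3333.333ms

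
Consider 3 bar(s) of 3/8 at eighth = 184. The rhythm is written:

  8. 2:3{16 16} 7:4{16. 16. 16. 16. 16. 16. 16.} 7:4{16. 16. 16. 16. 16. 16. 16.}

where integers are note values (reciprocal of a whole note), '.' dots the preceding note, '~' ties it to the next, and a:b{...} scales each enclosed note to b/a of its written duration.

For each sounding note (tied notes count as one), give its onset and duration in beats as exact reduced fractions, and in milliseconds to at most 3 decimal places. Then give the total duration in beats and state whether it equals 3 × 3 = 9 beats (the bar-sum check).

1) 0.0ms=0b +489.13ms=3/2b
2) 489.13ms=3/2b +244.565ms=3/4b
3) 733.696ms=9/4b +244.565ms=3/4b
4) 978.261ms=3b +139.752ms=3/7b
5) 1118.012ms=24/7b +139.752ms=3/7b
6) 1257.764ms=27/7b +139.752ms=3/7b
7) 1397.516ms=30/7b +139.752ms=3/7b
8) 1537.267ms=33/7b +139.752ms=3/7b
9) 1677.019ms=36/7b +139.752ms=3/7b
10) 1816.77ms=39/7b +139.752ms=3/7b
11) 1956.522ms=6b +139.752ms=3/7b
12) 2096.273ms=45/7b +139.752ms=3/7b
13) 2236.025ms=48/7b +139.752ms=3/7b
14) 2375.776ms=51/7b +139.752ms=3/7b
15) 2515.528ms=54/7b +139.752ms=3/7b
16) 2655.28ms=57/7b +139.752ms=3/7b
17) 2795.031ms=60/7b +139.752ms=3/7b
Σ=9b of 9 (184bpm 3/8) — PASS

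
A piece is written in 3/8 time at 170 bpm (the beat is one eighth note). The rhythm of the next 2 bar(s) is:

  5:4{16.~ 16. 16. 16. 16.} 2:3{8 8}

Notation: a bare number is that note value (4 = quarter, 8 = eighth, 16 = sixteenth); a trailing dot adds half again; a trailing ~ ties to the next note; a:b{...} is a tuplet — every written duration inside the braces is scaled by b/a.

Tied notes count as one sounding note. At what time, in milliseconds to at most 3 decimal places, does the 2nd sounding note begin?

note 2 onset = 6/5b = 423.529ms

1. 0.0ms @ 0 + 423.529ms (6/5)
2. 423.529ms @ 6/5 + 211.765ms (3/5)
3. 635.294ms @ 9/5 + 211.765ms (3/5)
4. 847.059ms @ 12/5 + 211.765ms (3/5)
5. 1058.824ms @ 3 + 529.412ms (3/2)
6. 1588.235ms @ 9/2 + 529.412ms (3/2)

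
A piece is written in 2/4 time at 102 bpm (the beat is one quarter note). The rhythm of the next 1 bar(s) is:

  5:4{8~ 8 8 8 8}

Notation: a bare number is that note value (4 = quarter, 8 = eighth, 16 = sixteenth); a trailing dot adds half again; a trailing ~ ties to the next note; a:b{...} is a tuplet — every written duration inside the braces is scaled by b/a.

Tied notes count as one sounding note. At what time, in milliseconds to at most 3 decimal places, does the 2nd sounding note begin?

note 2 onset = 4/5b = 470.588ms

1. 0.0ms @ 0 + 470.588ms (4/5)
2. 470.588ms @ 4/5 + 235.294ms (2/5)
3. 705.882ms @ 6/5 + 235.294ms (2/5)
4. 941.176ms @ 8/5 + 235.294ms (2/5)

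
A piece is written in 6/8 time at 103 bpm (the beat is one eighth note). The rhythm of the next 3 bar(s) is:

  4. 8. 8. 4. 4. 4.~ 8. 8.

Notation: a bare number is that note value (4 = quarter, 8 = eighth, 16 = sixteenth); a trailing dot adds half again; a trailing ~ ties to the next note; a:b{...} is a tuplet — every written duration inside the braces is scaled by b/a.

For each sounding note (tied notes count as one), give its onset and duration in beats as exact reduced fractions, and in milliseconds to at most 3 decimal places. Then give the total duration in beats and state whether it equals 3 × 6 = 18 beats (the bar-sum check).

1) 0.0ms=0b +1747.573ms=3b
2) 1747.573ms=3b +873.786ms=3/2b
3) 2621.359ms=9/2b +873.786ms=3/2b
4) 3495.146ms=6b +1747.573ms=3b
5) 5242.718ms=9b +1747.573ms=3b
6) 6990.291ms=12b +2621.359ms=9/2b
7) 9611.65ms=33/2b +873.786ms=3/2b
Σ=18b of 18 (103bpm 6/8) — PASS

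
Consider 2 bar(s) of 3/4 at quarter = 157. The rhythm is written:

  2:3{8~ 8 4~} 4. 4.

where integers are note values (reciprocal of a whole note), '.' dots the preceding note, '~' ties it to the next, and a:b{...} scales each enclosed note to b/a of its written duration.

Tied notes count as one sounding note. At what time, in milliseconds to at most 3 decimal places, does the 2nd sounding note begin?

note 2 onset = 3/2b = 573.248ms

1. 0.0ms @ 0 + 573.248ms (3/2)
2. 573.248ms @ 3/2 + 1146.497ms (3)
3. 1719.745ms @ 9/2 + 573.248ms (3/2)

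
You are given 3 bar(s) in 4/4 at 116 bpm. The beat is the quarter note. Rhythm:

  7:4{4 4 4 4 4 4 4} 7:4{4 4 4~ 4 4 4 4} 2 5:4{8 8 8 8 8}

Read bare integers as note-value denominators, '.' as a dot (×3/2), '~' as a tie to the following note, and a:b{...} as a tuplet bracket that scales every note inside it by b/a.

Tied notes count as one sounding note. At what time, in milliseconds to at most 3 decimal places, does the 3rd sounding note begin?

note 3 onset = 8/7b = 591.133ms

1. 0.0ms @ 0 + 295.567ms (4/7)
2. 295.567ms @ 4/7 + 295.567ms (4/7)
3. 591.133ms @ 8/7 + 295.567ms (4/7)
4. 886.7ms @ 12/7 + 295.567ms (4/7)
5. 1182.266ms @ 16/7 + 295.567ms (4/7)
6. 1477.833ms @ 20/7 + 295.567ms (4/7)
7. 1773.399ms @ 24/7 + 295.567ms (4/7)
8. 2068.966ms @ 4 + 295.567ms (4/7)
9. 2364.532ms @ 32/7 + 295.567ms (4/7)
10. 2660.099ms @ 36/7 + 591.133ms (8/7)
11. 3251.232ms @ 44/7 + 295.567ms (4/7)
12. 3546.798ms @ 48/7 + 295.567ms (4/7)
13. 3842.365ms @ 52/7 + 295.567ms (4/7)
14. 4137.931ms @ 8 + 1034.483ms (2)
15. 5172.414ms @ 10 + 206.897ms (2/5)
16. 5379.31ms @ 52/5 + 206.897ms (2/5)
17. 5586.207ms @ 54/5 + 206.897ms (2/5)
18. 5793.103ms @ 56/5 + 206.897ms (2/5)
19. 6000.0ms @ 58/5 + 206.897ms (2/5)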